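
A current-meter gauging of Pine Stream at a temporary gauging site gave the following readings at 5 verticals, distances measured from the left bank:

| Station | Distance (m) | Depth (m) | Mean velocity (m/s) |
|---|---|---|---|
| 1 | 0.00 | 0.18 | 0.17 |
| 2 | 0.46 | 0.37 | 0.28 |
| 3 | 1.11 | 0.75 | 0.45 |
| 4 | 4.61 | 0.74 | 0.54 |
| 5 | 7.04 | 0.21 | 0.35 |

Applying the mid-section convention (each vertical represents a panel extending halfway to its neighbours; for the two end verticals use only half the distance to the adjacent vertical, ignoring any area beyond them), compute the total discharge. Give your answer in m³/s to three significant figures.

w_1 = (0.46 − 0.00)/2 = 0.23 m; q_1 = 0.17 × 0.18 × 0.23 = 0.007038 m³/s
w_2 = (1.11 − 0.00)/2 = 0.555 m; q_2 = 0.28 × 0.37 × 0.555 = 0.05750 m³/s
w_3 = (4.61 − 0.46)/2 = 2.075 m; q_3 = 0.45 × 0.75 × 2.075 = 0.7003 m³/s
w_4 = (7.04 − 1.11)/2 = 2.965 m; q_4 = 0.54 × 0.74 × 2.965 = 1.185 m³/s
w_5 = (7.04 − 4.61)/2 = 1.215 m; q_5 = 0.35 × 0.21 × 1.215 = 0.08930 m³/s
Q = Σ qᵢ = 2.039 m³/s

2.04 m³/s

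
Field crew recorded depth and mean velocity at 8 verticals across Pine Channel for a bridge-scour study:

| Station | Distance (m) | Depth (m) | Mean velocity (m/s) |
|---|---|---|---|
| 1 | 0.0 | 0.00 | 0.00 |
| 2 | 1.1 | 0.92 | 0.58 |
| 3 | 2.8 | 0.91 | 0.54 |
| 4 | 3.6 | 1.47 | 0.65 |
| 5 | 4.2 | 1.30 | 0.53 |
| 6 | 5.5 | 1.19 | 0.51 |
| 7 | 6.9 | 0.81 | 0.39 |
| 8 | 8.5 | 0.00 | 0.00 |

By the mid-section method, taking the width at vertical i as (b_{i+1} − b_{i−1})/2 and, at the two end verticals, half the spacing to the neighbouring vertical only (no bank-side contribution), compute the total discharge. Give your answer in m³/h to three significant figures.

w_2 = (2.8 − 0.0)/2 = 1.4 m; q_2 = 0.58 × 0.92 × 1.4 = 0.7470 m³/s
w_3 = (3.6 − 1.1)/2 = 1.25 m; q_3 = 0.54 × 0.91 × 1.25 = 0.6143 m³/s
w_4 = (4.2 − 2.8)/2 = 0.7 m; q_4 = 0.65 × 1.47 × 0.7 = 0.6689 m³/s
w_5 = (5.5 − 3.6)/2 = 0.95 m; q_5 = 0.53 × 1.30 × 0.95 = 0.6546 m³/s
w_6 = (6.9 − 4.2)/2 = 1.35 m; q_6 = 0.51 × 1.19 × 1.35 = 0.8193 m³/s
w_7 = (8.5 − 5.5)/2 = 1.5 m; q_7 = 0.39 × 0.81 × 1.5 = 0.4739 m³/s
Stations 1, 8 contribute zero (depth or velocity is 0).
Q = Σ qᵢ = 3.978 m³/s
= 3.978 × 3600 = 14320 m³/h

14300 m³/h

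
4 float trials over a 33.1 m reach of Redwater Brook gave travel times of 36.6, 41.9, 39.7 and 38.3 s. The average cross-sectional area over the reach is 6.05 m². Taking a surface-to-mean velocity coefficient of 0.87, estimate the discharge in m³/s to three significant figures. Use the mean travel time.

t̄ = (36.6 + 41.9 + 39.7 + 38.3) / 4 = 39.125 s
v_surface = L / t̄ = 33.1 / 39.125 = 0.8460 m/s
v_mean = 0.87 × 0.8460 = 0.7360 m/s
Q = A × v_mean = 6.05 × 0.7360 = 4.453 m³/s

4.45 m³/s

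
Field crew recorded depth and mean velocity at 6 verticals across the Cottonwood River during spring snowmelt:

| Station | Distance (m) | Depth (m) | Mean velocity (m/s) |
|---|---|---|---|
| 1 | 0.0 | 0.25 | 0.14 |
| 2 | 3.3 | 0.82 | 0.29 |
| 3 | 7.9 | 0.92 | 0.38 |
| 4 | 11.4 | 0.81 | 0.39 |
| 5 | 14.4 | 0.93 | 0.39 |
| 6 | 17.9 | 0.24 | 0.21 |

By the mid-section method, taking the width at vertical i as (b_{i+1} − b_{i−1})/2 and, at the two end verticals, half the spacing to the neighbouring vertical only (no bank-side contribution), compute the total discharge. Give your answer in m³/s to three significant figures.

w_1 = (3.3 − 0.0)/2 = 1.65 m; q_1 = 0.14 × 0.25 × 1.65 = 0.05775 m³/s
w_2 = (7.9 − 0.0)/2 = 3.95 m; q_2 = 0.29 × 0.82 × 3.95 = 0.9393 m³/s
w_3 = (11.4 − 3.3)/2 = 4.05 m; q_3 = 0.38 × 0.92 × 4.05 = 1.416 m³/s
w_4 = (14.4 − 7.9)/2 = 3.25 m; q_4 = 0.39 × 0.81 × 3.25 = 1.027 m³/s
w_5 = (17.9 − 11.4)/2 = 3.25 m; q_5 = 0.39 × 0.93 × 3.25 = 1.179 m³/s
w_6 = (17.9 − 14.4)/2 = 1.75 m; q_6 = 0.21 × 0.24 × 1.75 = 0.08820 m³/s
Q = Σ qᵢ = 4.707 m³/s

4.71 m³/s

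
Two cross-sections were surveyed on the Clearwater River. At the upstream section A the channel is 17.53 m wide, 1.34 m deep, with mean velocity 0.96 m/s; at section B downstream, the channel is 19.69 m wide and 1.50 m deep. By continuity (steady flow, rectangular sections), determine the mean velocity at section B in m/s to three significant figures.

0.764 m/s

Q = A₁V₁ = (17.53×1.34) × 0.96 = 22.55 m³/s
A₂ = 19.69 × 1.50 = 29.54 m²
V₂ = Q/A₂ = 22.55/29.54 = 0.7635 m/s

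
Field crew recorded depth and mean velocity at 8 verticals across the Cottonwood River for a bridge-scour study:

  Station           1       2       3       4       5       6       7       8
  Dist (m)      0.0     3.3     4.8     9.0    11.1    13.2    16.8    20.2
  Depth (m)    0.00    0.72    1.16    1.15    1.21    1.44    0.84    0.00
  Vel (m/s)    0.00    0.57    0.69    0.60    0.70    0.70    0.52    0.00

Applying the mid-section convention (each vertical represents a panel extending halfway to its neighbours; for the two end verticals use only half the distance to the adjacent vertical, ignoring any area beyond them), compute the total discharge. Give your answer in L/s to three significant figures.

w_2 = (4.8 − 0.0)/2 = 2.4 m; q_2 = 0.57 × 0.72 × 2.4 = 0.9850 m³/s
w_3 = (9.0 − 3.3)/2 = 2.85 m; q_3 = 0.69 × 1.16 × 2.85 = 2.281 m³/s
w_4 = (11.1 − 4.8)/2 = 3.15 m; q_4 = 0.60 × 1.15 × 3.15 = 2.174 m³/s
w_5 = (13.2 − 9.0)/2 = 2.1 m; q_5 = 0.70 × 1.21 × 2.1 = 1.779 m³/s
w_6 = (16.8 − 11.1)/2 = 2.85 m; q_6 = 0.70 × 1.44 × 2.85 = 2.873 m³/s
w_7 = (20.2 − 13.2)/2 = 3.5 m; q_7 = 0.52 × 0.84 × 3.5 = 1.529 m³/s
Stations 1, 8 contribute zero (depth or velocity is 0).
Q = Σ qᵢ = 11.62 m³/s
= 11.62 × 1000 = 11620 L/s

11600 L/s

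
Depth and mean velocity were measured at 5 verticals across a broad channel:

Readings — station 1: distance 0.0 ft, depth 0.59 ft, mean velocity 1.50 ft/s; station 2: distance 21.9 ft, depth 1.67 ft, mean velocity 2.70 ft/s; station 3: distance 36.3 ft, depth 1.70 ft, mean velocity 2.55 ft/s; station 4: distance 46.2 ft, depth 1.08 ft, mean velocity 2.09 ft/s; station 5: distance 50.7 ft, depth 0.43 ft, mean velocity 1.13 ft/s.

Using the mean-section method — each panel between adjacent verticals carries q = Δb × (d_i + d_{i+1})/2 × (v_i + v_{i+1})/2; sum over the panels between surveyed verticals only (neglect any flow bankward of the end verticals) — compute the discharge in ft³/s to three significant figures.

153 ft³/s

Panel 1-2: Δb = 21.9 ft, d̄ = (0.59+1.67)/2 = 1.13, v̄ = (1.50+2.70)/2 = 2.1 → q = 21.9×1.13×2.1 = 51.97 ft³/s
Panel 2-3: Δb = 14.4 ft, d̄ = (1.67+1.70)/2 = 1.685, v̄ = (2.70+2.55)/2 = 2.625 → q = 14.4×1.685×2.625 = 63.69 ft³/s
Panel 3-4: Δb = 9.9 ft, d̄ = (1.70+1.08)/2 = 1.39, v̄ = (2.55+2.09)/2 = 2.32 → q = 9.9×1.39×2.32 = 31.93 ft³/s
Panel 4-5: Δb = 4.5 ft, d̄ = (1.08+0.43)/2 = 0.755, v̄ = (2.09+1.13)/2 = 1.61 → q = 4.5×0.755×1.61 = 5.470 ft³/s
Q = Σ q = 153.1 ft³/s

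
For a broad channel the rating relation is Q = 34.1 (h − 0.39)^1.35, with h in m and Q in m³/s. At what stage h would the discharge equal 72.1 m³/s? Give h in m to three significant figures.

h − h₀ = (Q/C)^(1/b) = (72.1/34.1)^(1/1.35) = 1.741 m
h = 0.39 + 1.741 = 2.131 m

2.13 m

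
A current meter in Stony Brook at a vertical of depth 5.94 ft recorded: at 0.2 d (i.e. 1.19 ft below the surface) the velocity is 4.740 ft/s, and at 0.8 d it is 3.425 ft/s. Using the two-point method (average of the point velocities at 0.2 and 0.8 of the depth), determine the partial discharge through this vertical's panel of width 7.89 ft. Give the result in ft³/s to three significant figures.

191 ft³/s

v̄ = (4.740 + 3.425) / 2 = 4.083 ft/s
q = v̄ × d × w = 4.083 × 5.94 × 7.89 = 191.3 ft³/s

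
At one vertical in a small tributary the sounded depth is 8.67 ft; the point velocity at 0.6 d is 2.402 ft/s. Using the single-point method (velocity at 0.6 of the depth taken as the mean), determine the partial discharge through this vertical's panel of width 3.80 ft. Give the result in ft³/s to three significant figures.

v̄ = v₀.₆ = 2.402 ft/s
q = v̄ × d × w = 2.402 × 8.67 × 3.80 = 79.14 ft³/s

79.1 ft³/s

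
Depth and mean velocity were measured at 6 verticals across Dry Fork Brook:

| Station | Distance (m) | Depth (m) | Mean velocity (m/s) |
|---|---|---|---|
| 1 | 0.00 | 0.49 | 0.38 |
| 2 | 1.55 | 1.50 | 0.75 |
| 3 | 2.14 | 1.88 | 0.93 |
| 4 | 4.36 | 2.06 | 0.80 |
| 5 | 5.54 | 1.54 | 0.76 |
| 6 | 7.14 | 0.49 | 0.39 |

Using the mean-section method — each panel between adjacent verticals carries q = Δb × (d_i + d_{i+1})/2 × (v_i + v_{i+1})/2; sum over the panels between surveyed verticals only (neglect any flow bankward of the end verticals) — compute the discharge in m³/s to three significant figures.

Panel 1-2: Δb = 1.55 m, d̄ = (0.49+1.50)/2 = 0.995, v̄ = (0.38+0.75)/2 = 0.565 → q = 1.55×0.995×0.565 = 0.8714 m³/s
Panel 2-3: Δb = 0.59 m, d̄ = (1.50+1.88)/2 = 1.69, v̄ = (0.75+0.93)/2 = 0.84 → q = 0.59×1.69×0.84 = 0.8376 m³/s
Panel 3-4: Δb = 2.22 m, d̄ = (1.88+2.06)/2 = 1.97, v̄ = (0.93+0.80)/2 = 0.865 → q = 2.22×1.97×0.865 = 3.783 m³/s
Panel 4-5: Δb = 1.18 m, d̄ = (2.06+1.54)/2 = 1.8, v̄ = (0.80+0.76)/2 = 0.78 → q = 1.18×1.8×0.78 = 1.657 m³/s
Panel 5-6: Δb = 1.6 m, d̄ = (1.54+0.49)/2 = 1.015, v̄ = (0.76+0.39)/2 = 0.575 → q = 1.6×1.015×0.575 = 0.9338 m³/s
Q = Σ q = 8.082 m³/s

8.08 m³/s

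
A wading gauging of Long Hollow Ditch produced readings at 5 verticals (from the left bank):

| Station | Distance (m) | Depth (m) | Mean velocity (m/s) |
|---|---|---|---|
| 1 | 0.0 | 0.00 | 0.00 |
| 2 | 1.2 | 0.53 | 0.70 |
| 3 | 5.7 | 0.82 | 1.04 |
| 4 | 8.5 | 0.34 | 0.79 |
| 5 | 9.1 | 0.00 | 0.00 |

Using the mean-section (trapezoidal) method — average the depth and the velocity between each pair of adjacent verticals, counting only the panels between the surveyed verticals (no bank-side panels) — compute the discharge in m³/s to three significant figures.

Panel 1-2: Δb = 1.2 m, d̄ = (0.00+0.53)/2 = 0.265, v̄ = (0.00+0.70)/2 = 0.35 → q = 1.2×0.265×0.35 = 0.1113 m³/s
Panel 2-3: Δb = 4.5 m, d̄ = (0.53+0.82)/2 = 0.675, v̄ = (0.70+1.04)/2 = 0.87 → q = 4.5×0.675×0.87 = 2.643 m³/s
Panel 3-4: Δb = 2.8 m, d̄ = (0.82+0.34)/2 = 0.58, v̄ = (1.04+0.79)/2 = 0.915 → q = 2.8×0.58×0.915 = 1.486 m³/s
Panel 4-5: Δb = 0.6 m, d̄ = (0.34+0.00)/2 = 0.17, v̄ = (0.79+0.00)/2 = 0.395 → q = 0.6×0.17×0.395 = 0.04029 m³/s
Q = Σ q = 4.280 m³/s

4.28 m³/s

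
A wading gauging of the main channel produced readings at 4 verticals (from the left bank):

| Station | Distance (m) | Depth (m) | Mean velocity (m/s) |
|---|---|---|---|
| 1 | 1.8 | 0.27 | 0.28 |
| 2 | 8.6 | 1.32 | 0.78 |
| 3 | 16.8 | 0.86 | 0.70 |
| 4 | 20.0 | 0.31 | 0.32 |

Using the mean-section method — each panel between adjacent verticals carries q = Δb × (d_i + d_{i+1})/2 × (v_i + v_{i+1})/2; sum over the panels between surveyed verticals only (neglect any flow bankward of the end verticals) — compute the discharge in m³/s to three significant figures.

10.4 m³/s

Panel 1-2: Δb = 6.8 m, d̄ = (0.27+1.32)/2 = 0.795, v̄ = (0.28+0.78)/2 = 0.53 → q = 6.8×0.795×0.53 = 2.865 m³/s
Panel 2-3: Δb = 8.2 m, d̄ = (1.32+0.86)/2 = 1.09, v̄ = (0.78+0.70)/2 = 0.74 → q = 8.2×1.09×0.74 = 6.614 m³/s
Panel 3-4: Δb = 3.2 m, d̄ = (0.86+0.31)/2 = 0.585, v̄ = (0.70+0.32)/2 = 0.51 → q = 3.2×0.585×0.51 = 0.9547 m³/s
Q = Σ q = 10.43 m³/s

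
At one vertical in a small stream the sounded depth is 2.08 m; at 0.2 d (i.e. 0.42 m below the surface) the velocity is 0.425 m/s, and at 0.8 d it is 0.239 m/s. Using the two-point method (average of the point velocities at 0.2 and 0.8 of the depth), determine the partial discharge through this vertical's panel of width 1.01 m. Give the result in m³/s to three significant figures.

v̄ = (0.425 + 0.239) / 2 = 0.3320 m/s
q = v̄ × d × w = 0.3320 × 2.08 × 1.01 = 0.6975 m³/s

0.697 m³/s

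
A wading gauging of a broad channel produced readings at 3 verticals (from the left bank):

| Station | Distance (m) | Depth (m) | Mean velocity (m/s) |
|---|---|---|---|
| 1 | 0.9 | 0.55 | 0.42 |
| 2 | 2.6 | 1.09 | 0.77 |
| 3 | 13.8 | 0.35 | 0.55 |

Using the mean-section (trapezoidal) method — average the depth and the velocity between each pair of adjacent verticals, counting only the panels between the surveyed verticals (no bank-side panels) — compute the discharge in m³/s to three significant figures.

6.15 m³/s

Panel 1-2: Δb = 1.7 m, d̄ = (0.55+1.09)/2 = 0.82, v̄ = (0.42+0.77)/2 = 0.595 → q = 1.7×0.82×0.595 = 0.8294 m³/s
Panel 2-3: Δb = 11.2 m, d̄ = (1.09+0.35)/2 = 0.72, v̄ = (0.77+0.55)/2 = 0.66 → q = 11.2×0.72×0.66 = 5.322 m³/s
Q = Σ q = 6.152 m³/s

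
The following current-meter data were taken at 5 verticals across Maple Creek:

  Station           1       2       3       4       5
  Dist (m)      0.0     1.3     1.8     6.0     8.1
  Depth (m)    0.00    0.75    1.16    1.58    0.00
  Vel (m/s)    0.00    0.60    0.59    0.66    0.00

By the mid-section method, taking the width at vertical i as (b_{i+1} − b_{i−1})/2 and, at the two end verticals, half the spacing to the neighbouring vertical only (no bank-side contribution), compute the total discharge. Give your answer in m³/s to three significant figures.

5.30 m³/s

w_2 = (1.8 − 0.0)/2 = 0.9 m; q_2 = 0.60 × 0.75 × 0.9 = 0.4050 m³/s
w_3 = (6.0 − 1.3)/2 = 2.35 m; q_3 = 0.59 × 1.16 × 2.35 = 1.608 m³/s
w_4 = (8.1 − 1.8)/2 = 3.15 m; q_4 = 0.66 × 1.58 × 3.15 = 3.285 m³/s
Stations 1, 5 contribute zero (depth or velocity is 0).
Q = Σ qᵢ = 5.298 m³/s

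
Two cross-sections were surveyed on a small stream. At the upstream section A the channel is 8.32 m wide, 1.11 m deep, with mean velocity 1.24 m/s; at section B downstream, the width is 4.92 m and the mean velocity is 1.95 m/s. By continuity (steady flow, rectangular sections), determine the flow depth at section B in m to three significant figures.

Q = A₁V₁ = (8.32×1.11) × 1.24 = 11.45 m³/s
d₂ = Q/(b₂ V₂) = 11.45/(4.92×1.95) = 1.194 m

1.19 m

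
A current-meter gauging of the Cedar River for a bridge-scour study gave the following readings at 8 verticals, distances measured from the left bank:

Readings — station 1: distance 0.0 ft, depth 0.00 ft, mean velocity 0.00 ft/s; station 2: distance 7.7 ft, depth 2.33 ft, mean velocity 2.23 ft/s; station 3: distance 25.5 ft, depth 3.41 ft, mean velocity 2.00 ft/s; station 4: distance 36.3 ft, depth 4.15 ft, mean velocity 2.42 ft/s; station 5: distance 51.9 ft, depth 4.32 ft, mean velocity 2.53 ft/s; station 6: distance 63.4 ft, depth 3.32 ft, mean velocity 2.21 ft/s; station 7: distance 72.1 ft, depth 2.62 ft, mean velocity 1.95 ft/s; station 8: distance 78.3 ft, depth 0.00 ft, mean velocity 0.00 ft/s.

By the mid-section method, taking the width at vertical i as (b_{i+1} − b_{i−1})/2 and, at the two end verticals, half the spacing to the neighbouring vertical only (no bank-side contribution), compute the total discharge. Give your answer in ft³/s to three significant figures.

557 ft³/s

w_2 = (25.5 − 0.0)/2 = 12.75 ft; q_2 = 2.23 × 2.33 × 12.75 = 66.25 ft³/s
w_3 = (36.3 − 7.7)/2 = 14.3 ft; q_3 = 2.00 × 3.41 × 14.3 = 97.53 ft³/s
w_4 = (51.9 − 25.5)/2 = 13.2 ft; q_4 = 2.42 × 4.15 × 13.2 = 132.6 ft³/s
w_5 = (63.4 − 36.3)/2 = 13.55 ft; q_5 = 2.53 × 4.32 × 13.55 = 148.1 ft³/s
w_6 = (72.1 − 51.9)/2 = 10.1 ft; q_6 = 2.21 × 3.32 × 10.1 = 74.11 ft³/s
w_7 = (78.3 − 63.4)/2 = 7.45 ft; q_7 = 1.95 × 2.62 × 7.45 = 38.06 ft³/s
Stations 1, 8 contribute zero (depth or velocity is 0).
Q = Σ qᵢ = 556.6 ft³/s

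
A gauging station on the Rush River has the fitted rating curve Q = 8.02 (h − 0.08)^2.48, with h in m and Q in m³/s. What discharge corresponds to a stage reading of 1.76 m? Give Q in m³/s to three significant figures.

Q = 8.02 × (1.76 − 0.08)^2.48 = 8.02 × 1.68^2.48 = 29.04 m³/s

29.0 m³/s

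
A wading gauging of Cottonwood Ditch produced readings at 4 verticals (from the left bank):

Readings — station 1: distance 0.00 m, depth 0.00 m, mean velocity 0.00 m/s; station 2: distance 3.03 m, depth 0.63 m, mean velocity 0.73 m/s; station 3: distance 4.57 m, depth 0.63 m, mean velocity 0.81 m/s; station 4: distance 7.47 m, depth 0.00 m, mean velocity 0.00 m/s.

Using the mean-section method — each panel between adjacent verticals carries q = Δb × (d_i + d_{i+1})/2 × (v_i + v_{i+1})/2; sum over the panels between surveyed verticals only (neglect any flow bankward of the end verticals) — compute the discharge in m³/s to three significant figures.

1.47 m³/s

Panel 1-2: Δb = 3.03 m, d̄ = (0.00+0.63)/2 = 0.315, v̄ = (0.00+0.73)/2 = 0.365 → q = 3.03×0.315×0.365 = 0.3484 m³/s
Panel 2-3: Δb = 1.54 m, d̄ = (0.63+0.63)/2 = 0.63, v̄ = (0.73+0.81)/2 = 0.77 → q = 1.54×0.63×0.77 = 0.7471 m³/s
Panel 3-4: Δb = 2.9 m, d̄ = (0.63+0.00)/2 = 0.315, v̄ = (0.81+0.00)/2 = 0.405 → q = 2.9×0.315×0.405 = 0.3700 m³/s
Q = Σ q = 1.465 m³/s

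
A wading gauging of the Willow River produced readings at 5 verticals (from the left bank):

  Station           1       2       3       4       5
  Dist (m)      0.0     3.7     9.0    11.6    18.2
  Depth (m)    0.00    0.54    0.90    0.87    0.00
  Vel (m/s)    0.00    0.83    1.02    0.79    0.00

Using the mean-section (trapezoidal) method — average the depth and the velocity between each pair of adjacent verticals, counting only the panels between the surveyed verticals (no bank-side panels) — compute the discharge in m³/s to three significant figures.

Panel 1-2: Δb = 3.7 m, d̄ = (0.00+0.54)/2 = 0.27, v̄ = (0.00+0.83)/2 = 0.415 → q = 3.7×0.27×0.415 = 0.4146 m³/s
Panel 2-3: Δb = 5.3 m, d̄ = (0.54+0.90)/2 = 0.72, v̄ = (0.83+1.02)/2 = 0.925 → q = 5.3×0.72×0.925 = 3.530 m³/s
Panel 3-4: Δb = 2.6 m, d̄ = (0.90+0.87)/2 = 0.885, v̄ = (1.02+0.79)/2 = 0.905 → q = 2.6×0.885×0.905 = 2.082 m³/s
Panel 4-5: Δb = 6.6 m, d̄ = (0.87+0.00)/2 = 0.435, v̄ = (0.79+0.00)/2 = 0.395 → q = 6.6×0.435×0.395 = 1.134 m³/s
Q = Σ q = 7.161 m³/s

7.16 m³/s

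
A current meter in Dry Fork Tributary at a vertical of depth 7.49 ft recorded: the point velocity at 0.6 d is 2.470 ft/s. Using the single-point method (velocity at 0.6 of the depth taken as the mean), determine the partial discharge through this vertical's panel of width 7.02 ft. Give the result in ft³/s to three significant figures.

130 ft³/s

v̄ = v₀.₆ = 2.470 ft/s
q = v̄ × d × w = 2.470 × 7.49 × 7.02 = 129.9 ft³/s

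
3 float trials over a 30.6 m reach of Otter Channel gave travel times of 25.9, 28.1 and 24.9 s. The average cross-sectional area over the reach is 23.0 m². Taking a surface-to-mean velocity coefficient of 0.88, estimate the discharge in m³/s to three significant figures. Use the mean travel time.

23.5 m³/s

t̄ = (25.9 + 28.1 + 24.9) / 3 = 26.3 s
v_surface = L / t̄ = 30.6 / 26.3 = 1.163 m/s
v_mean = 0.88 × 1.163 = 1.024 m/s
Q = A × v_mean = 23.0 × 1.024 = 23.55 m³/s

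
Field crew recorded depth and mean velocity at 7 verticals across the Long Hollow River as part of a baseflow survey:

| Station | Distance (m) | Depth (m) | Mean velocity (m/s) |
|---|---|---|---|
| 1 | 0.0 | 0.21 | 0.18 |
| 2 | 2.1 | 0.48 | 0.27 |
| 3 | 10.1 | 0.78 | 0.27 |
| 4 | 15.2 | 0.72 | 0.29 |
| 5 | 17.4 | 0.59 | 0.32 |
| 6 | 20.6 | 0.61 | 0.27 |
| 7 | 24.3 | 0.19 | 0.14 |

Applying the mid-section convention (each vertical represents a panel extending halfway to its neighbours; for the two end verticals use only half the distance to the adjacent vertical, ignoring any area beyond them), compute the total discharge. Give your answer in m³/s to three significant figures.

3.96 m³/s

w_1 = (2.1 − 0.0)/2 = 1.05 m; q_1 = 0.18 × 0.21 × 1.05 = 0.03969 m³/s
w_2 = (10.1 − 0.0)/2 = 5.05 m; q_2 = 0.27 × 0.48 × 5.05 = 0.6545 m³/s
w_3 = (15.2 − 2.1)/2 = 6.55 m; q_3 = 0.27 × 0.78 × 6.55 = 1.379 m³/s
w_4 = (17.4 − 10.1)/2 = 3.65 m; q_4 = 0.29 × 0.72 × 3.65 = 0.7621 m³/s
w_5 = (20.6 − 15.2)/2 = 2.7 m; q_5 = 0.32 × 0.59 × 2.7 = 0.5098 m³/s
w_6 = (24.3 − 17.4)/2 = 3.45 m; q_6 = 0.27 × 0.61 × 3.45 = 0.5682 m³/s
w_7 = (24.3 − 20.6)/2 = 1.85 m; q_7 = 0.14 × 0.19 × 1.85 = 0.04921 m³/s
Q = Σ qᵢ = 3.963 m³/s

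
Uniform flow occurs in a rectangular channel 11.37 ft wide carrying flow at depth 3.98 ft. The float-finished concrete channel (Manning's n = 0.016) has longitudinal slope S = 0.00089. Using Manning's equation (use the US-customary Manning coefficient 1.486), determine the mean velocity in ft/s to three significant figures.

4.89 ft/s

A = b·y = 11.37 × 3.98 = 45.25 ft²
P = b + 2y = 11.37 + 2×3.98 = 19.33 ft
R = A/P = 45.25/19.33 = 2.341 ft
Q = (1.486/n)·A·R^(2/3)·S^(1/2) = (1.486/0.016) × 45.25 × 2.341^(2/3) × 0.00089^(1/2) = 221.1 ft³/s
V = Q/A = 221.1/45.25 = 4.885 ft/s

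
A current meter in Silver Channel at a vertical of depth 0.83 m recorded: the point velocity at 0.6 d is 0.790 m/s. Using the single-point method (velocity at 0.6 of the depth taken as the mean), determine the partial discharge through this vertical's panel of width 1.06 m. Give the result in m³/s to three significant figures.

v̄ = v₀.₆ = 0.790 m/s
q = v̄ × d × w = 0.7900 × 0.83 × 1.06 = 0.6950 m³/s

0.695 m³/s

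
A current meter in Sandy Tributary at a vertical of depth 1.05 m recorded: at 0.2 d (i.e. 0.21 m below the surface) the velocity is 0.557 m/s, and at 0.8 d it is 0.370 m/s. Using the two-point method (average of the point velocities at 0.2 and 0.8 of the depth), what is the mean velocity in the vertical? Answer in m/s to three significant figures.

0.464 m/s

v̄ = (0.557 + 0.370) / 2 = 0.4635 m/s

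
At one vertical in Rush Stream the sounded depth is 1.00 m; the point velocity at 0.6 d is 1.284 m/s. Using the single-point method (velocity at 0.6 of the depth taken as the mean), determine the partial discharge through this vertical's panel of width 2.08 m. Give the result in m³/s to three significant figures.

2.67 m³/s

v̄ = v₀.₆ = 1.284 m/s
q = v̄ × d × w = 1.284 × 1.00 × 2.08 = 2.671 m³/s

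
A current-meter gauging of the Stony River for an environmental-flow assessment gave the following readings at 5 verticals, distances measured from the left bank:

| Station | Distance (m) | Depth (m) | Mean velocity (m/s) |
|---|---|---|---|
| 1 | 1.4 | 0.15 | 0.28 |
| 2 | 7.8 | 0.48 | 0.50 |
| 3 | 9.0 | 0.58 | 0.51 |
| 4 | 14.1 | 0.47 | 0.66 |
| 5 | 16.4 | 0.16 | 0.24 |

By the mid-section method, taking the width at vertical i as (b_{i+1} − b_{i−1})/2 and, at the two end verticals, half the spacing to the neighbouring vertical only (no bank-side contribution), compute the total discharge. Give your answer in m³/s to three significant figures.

w_1 = (7.8 − 1.4)/2 = 3.2 m; q_1 = 0.28 × 0.15 × 3.2 = 0.1344 m³/s
w_2 = (9.0 − 1.4)/2 = 3.8 m; q_2 = 0.50 × 0.48 × 3.8 = 0.9120 m³/s
w_3 = (14.1 − 7.8)/2 = 3.15 m; q_3 = 0.51 × 0.58 × 3.15 = 0.9318 m³/s
w_4 = (16.4 − 9.0)/2 = 3.7 m; q_4 = 0.66 × 0.47 × 3.7 = 1.148 m³/s
w_5 = (16.4 − 14.1)/2 = 1.15 m; q_5 = 0.24 × 0.16 × 1.15 = 0.04416 m³/s
Q = Σ qᵢ = 3.170 m³/s

3.17 m³/s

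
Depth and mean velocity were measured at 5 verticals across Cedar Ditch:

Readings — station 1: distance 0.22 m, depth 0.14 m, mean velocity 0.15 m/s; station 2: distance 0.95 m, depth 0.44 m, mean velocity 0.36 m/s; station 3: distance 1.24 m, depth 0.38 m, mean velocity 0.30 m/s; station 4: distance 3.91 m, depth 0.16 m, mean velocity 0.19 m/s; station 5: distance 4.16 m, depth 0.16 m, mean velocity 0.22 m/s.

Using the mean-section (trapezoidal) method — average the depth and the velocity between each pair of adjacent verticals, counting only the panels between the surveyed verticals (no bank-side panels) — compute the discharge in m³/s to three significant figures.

0.278 m³/s

Panel 1-2: Δb = 0.73 m, d̄ = (0.14+0.44)/2 = 0.29, v̄ = (0.15+0.36)/2 = 0.255 → q = 0.73×0.29×0.255 = 0.05398 m³/s
Panel 2-3: Δb = 0.29 m, d̄ = (0.44+0.38)/2 = 0.41, v̄ = (0.36+0.30)/2 = 0.33 → q = 0.29×0.41×0.33 = 0.03924 m³/s
Panel 3-4: Δb = 2.67 m, d̄ = (0.38+0.16)/2 = 0.27, v̄ = (0.30+0.19)/2 = 0.245 → q = 2.67×0.27×0.245 = 0.1766 m³/s
Panel 4-5: Δb = 0.25 m, d̄ = (0.16+0.16)/2 = 0.16, v̄ = (0.19+0.22)/2 = 0.205 → q = 0.25×0.16×0.205 = 0.008200 m³/s
Q = Σ q = 0.2780 m³/s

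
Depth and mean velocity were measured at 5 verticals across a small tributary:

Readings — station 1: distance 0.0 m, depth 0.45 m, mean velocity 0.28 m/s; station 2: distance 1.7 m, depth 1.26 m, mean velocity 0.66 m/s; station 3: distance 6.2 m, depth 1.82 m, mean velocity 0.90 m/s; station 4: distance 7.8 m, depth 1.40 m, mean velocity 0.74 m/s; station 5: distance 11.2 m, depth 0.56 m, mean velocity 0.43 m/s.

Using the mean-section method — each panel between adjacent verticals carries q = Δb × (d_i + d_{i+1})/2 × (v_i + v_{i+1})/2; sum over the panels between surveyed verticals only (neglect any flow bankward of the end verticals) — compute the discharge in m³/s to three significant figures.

10.2 m³/s

Panel 1-2: Δb = 1.7 m, d̄ = (0.45+1.26)/2 = 0.855, v̄ = (0.28+0.66)/2 = 0.47 → q = 1.7×0.855×0.47 = 0.6831 m³/s
Panel 2-3: Δb = 4.5 m, d̄ = (1.26+1.82)/2 = 1.54, v̄ = (0.66+0.90)/2 = 0.78 → q = 4.5×1.54×0.78 = 5.405 m³/s
Panel 3-4: Δb = 1.6 m, d̄ = (1.82+1.40)/2 = 1.61, v̄ = (0.90+0.74)/2 = 0.82 → q = 1.6×1.61×0.82 = 2.112 m³/s
Panel 4-5: Δb = 3.4 m, d̄ = (1.40+0.56)/2 = 0.98, v̄ = (0.74+0.43)/2 = 0.585 → q = 3.4×0.98×0.585 = 1.949 m³/s
Q = Σ q = 10.15 m³/s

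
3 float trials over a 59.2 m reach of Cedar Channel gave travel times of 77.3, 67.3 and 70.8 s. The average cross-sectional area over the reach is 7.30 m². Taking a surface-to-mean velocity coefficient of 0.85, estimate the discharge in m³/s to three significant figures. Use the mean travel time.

5.12 m³/s

t̄ = (77.3 + 67.3 + 70.8) / 3 = 71.8 s
v_surface = L / t̄ = 59.2 / 71.8 = 0.8245 m/s
v_mean = 0.85 × 0.8245 = 0.7008 m/s
Q = A × v_mean = 7.30 × 0.7008 = 5.116 m³/s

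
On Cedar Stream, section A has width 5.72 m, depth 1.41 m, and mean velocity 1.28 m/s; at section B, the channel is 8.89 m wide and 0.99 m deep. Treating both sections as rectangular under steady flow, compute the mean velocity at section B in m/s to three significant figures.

1.17 m/s

Q = A₁V₁ = (5.72×1.41) × 1.28 = 10.32 m³/s
A₂ = 8.89 × 0.99 = 8.801 m²
V₂ = Q/A₂ = 10.32/8.801 = 1.173 m/s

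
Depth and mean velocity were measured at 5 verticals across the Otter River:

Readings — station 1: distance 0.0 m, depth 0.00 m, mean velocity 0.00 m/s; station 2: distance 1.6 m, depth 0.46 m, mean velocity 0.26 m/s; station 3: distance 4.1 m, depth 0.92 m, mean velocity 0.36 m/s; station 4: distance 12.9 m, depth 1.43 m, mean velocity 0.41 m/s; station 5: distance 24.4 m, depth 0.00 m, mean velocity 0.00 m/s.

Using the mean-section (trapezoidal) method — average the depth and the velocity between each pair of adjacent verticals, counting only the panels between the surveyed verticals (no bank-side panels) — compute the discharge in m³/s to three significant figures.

Panel 1-2: Δb = 1.6 m, d̄ = (0.00+0.46)/2 = 0.23, v̄ = (0.00+0.26)/2 = 0.13 → q = 1.6×0.23×0.13 = 0.04784 m³/s
Panel 2-3: Δb = 2.5 m, d̄ = (0.46+0.92)/2 = 0.69, v̄ = (0.26+0.36)/2 = 0.31 → q = 2.5×0.69×0.31 = 0.5348 m³/s
Panel 3-4: Δb = 8.8 m, d̄ = (0.92+1.43)/2 = 1.175, v̄ = (0.36+0.41)/2 = 0.385 → q = 8.8×1.175×0.385 = 3.981 m³/s
Panel 4-5: Δb = 11.5 m, d̄ = (1.43+0.00)/2 = 0.715, v̄ = (0.41+0.00)/2 = 0.205 → q = 11.5×0.715×0.205 = 1.686 m³/s
Q = Σ q = 6.249 m³/s

6.25 m³/s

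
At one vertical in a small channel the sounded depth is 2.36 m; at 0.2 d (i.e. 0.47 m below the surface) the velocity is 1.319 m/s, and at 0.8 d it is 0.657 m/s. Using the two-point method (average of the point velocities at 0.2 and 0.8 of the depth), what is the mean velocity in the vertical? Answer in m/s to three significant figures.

0.988 m/s

v̄ = (1.319 + 0.657) / 2 = 0.9880 m/s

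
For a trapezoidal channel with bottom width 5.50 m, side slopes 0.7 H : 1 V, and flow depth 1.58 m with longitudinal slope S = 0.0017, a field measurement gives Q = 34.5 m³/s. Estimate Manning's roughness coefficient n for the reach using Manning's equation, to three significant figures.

A = (b + z·y)·y = (5.50 + 0.7×1.58)×1.58 = 10.44 m²
P = b + 2y√(1+z²) = 5.50 + 2×1.58×√(1+0.7²) = 9.357 m
R = A/P = 10.44/9.357 = 1.115 m
n = (1/Q)·A·R^(2/3)·S^(1/2) = (1/34.5) × 10.44 × 1.076 × 0.04123 = 0.01342

0.0134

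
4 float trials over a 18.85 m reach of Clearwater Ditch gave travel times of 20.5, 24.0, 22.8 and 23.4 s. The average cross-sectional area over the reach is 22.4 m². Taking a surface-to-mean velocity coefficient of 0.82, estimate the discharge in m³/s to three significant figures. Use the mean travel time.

t̄ = (20.5 + 24.0 + 22.8 + 23.4) / 4 = 22.675 s
v_surface = L / t̄ = 18.85 / 22.675 = 0.8313 m/s
v_mean = 0.82 × 0.8313 = 0.6817 m/s
Q = A × v_mean = 22.4 × 0.6817 = 15.27 m³/s

15.3 m³/s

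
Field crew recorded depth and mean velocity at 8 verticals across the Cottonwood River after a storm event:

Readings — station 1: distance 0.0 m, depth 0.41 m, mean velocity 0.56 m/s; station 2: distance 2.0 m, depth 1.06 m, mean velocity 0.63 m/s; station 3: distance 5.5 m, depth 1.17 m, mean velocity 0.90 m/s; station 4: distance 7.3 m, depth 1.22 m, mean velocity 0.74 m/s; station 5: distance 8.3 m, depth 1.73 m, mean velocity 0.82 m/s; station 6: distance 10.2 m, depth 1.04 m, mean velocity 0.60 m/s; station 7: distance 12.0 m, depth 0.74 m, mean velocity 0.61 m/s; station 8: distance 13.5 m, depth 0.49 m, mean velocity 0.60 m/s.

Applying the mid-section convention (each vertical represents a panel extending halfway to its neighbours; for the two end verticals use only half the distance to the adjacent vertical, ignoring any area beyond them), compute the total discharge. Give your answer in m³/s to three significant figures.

w_1 = (2.0 − 0.0)/2 = 1 m; q_1 = 0.56 × 0.41 × 1 = 0.2296 m³/s
w_2 = (5.5 − 0.0)/2 = 2.75 m; q_2 = 0.63 × 1.06 × 2.75 = 1.836 m³/s
w_3 = (7.3 − 2.0)/2 = 2.65 m; q_3 = 0.90 × 1.17 × 2.65 = 2.790 m³/s
w_4 = (8.3 − 5.5)/2 = 1.4 m; q_4 = 0.74 × 1.22 × 1.4 = 1.264 m³/s
w_5 = (10.2 − 7.3)/2 = 1.45 m; q_5 = 0.82 × 1.73 × 1.45 = 2.057 m³/s
w_6 = (12.0 − 8.3)/2 = 1.85 m; q_6 = 0.60 × 1.04 × 1.85 = 1.154 m³/s
w_7 = (13.5 − 10.2)/2 = 1.65 m; q_7 = 0.61 × 0.74 × 1.65 = 0.7448 m³/s
w_8 = (13.5 − 12.0)/2 = 0.75 m; q_8 = 0.60 × 0.49 × 0.75 = 0.2205 m³/s
Q = Σ qᵢ = 10.30 m³/s

10.3 m³/s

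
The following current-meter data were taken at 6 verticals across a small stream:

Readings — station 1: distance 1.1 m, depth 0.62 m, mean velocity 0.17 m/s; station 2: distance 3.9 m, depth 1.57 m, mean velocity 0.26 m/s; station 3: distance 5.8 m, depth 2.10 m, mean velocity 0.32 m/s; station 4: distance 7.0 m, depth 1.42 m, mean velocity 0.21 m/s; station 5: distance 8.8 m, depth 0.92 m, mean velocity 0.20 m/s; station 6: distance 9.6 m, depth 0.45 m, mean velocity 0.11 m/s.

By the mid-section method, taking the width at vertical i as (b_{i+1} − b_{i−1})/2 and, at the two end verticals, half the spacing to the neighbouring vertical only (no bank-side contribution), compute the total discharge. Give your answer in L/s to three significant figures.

w_1 = (3.9 − 1.1)/2 = 1.4 m; q_1 = 0.17 × 0.62 × 1.4 = 0.1476 m³/s
w_2 = (5.8 − 1.1)/2 = 2.35 m; q_2 = 0.26 × 1.57 × 2.35 = 0.9593 m³/s
w_3 = (7.0 − 3.9)/2 = 1.55 m; q_3 = 0.32 × 2.10 × 1.55 = 1.042 m³/s
w_4 = (8.8 − 5.8)/2 = 1.5 m; q_4 = 0.21 × 1.42 × 1.5 = 0.4473 m³/s
w_5 = (9.6 − 7.0)/2 = 1.3 m; q_5 = 0.20 × 0.92 × 1.3 = 0.2392 m³/s
w_6 = (9.6 − 8.8)/2 = 0.4 m; q_6 = 0.11 × 0.45 × 0.4 = 0.01980 m³/s
Q = Σ qᵢ = 2.855 m³/s
= 2.855 × 1000 = 2855 L/s

2850 L/s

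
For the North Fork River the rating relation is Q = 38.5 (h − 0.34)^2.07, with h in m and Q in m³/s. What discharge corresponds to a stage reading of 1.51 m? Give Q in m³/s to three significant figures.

Q = 38.5 × (1.51 − 0.34)^2.07 = 38.5 × 1.17^2.07 = 53.29 m³/s

53.3 m³/s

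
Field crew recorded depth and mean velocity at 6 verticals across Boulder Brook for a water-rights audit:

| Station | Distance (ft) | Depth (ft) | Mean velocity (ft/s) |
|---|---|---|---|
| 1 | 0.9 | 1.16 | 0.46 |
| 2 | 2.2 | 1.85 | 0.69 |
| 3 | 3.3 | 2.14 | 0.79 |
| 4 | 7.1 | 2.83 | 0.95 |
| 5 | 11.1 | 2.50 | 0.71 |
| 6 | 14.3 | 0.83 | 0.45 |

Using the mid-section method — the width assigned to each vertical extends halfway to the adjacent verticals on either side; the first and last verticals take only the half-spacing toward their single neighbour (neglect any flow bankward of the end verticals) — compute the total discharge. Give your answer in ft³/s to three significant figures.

23.5 ft³/s

w_1 = (2.2 − 0.9)/2 = 0.65 ft; q_1 = 0.46 × 1.16 × 0.65 = 0.3468 ft³/s
w_2 = (3.3 − 0.9)/2 = 1.2 ft; q_2 = 0.69 × 1.85 × 1.2 = 1.532 ft³/s
w_3 = (7.1 − 2.2)/2 = 2.45 ft; q_3 = 0.79 × 2.14 × 2.45 = 4.142 ft³/s
w_4 = (11.1 − 3.3)/2 = 3.9 ft; q_4 = 0.95 × 2.83 × 3.9 = 10.49 ft³/s
w_5 = (14.3 − 7.1)/2 = 3.6 ft; q_5 = 0.71 × 2.50 × 3.6 = 6.390 ft³/s
w_6 = (14.3 − 11.1)/2 = 1.6 ft; q_6 = 0.45 × 0.83 × 1.6 = 0.5976 ft³/s
Q = Σ qᵢ = 23.49 ft³/s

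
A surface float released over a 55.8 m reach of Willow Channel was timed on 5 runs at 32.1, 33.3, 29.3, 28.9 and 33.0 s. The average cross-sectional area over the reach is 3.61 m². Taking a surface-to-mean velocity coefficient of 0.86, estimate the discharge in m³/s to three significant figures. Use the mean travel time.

t̄ = (32.1 + 33.3 + 29.3 + 28.9 + 33.0) / 5 = 31.32 s
v_surface = L / t̄ = 55.8 / 31.32 = 1.782 m/s
v_mean = 0.86 × 1.782 = 1.532 m/s
Q = A × v_mean = 3.61 × 1.532 = 5.531 m³/s

5.53 m³/s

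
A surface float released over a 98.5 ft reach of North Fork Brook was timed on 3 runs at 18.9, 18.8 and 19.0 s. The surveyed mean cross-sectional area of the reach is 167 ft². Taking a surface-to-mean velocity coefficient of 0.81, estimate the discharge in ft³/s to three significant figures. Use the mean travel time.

705 ft³/s

t̄ = (18.9 + 18.8 + 19.0) / 3 = 18.9 s
v_surface = L / t̄ = 98.5 / 18.9 = 5.212 ft/s
v_mean = 0.81 × 5.212 = 4.221 ft/s
Q = A × v_mean = 167 × 4.221 = 705.0 ft³/s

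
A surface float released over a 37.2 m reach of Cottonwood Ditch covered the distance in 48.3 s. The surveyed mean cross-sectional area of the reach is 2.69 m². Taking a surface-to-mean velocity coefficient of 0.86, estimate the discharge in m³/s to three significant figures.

1.78 m³/s

v_surface = L / t̄ = 37.2 / 48.3 = 0.7702 m/s
v_mean = 0.86 × 0.7702 = 0.6624 m/s
Q = A × v_mean = 2.69 × 0.6624 = 1.782 m³/s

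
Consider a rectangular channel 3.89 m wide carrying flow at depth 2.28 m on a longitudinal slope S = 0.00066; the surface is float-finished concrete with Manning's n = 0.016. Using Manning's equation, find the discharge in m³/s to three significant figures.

14.7 m³/s

A = b·y = 3.89 × 2.28 = 8.869 m²
P = b + 2y = 3.89 + 2×2.28 = 8.450 m
R = A/P = 8.869/8.450 = 1.050 m
Q = (1/n)·A·R^(2/3)·S^(1/2) = (1/0.016) × 8.869 × 1.050^(2/3) × 0.00066^(1/2) = 14.71 m³/s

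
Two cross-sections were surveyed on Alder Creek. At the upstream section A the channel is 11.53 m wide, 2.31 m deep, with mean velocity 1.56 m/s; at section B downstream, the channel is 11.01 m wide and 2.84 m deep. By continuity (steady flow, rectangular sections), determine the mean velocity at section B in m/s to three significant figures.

Q = A₁V₁ = (11.53×2.31) × 1.56 = 41.55 m³/s
A₂ = 11.01 × 2.84 = 31.27 m²
V₂ = Q/A₂ = 41.55/31.27 = 1.329 m/s

1.33 m/s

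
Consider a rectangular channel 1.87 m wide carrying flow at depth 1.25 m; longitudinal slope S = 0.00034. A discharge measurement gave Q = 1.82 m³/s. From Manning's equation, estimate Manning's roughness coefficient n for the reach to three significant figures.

A = b·y = 1.87 × 1.25 = 2.338 m²
P = b + 2y = 1.87 + 2×1.25 = 4.370 m
R = A/P = 2.338/4.370 = 0.5349 m
n = (1/Q)·A·R^(2/3)·S^(1/2) = (1/1.82) × 2.338 × 0.6589 × 0.01844 = 0.01561

0.0156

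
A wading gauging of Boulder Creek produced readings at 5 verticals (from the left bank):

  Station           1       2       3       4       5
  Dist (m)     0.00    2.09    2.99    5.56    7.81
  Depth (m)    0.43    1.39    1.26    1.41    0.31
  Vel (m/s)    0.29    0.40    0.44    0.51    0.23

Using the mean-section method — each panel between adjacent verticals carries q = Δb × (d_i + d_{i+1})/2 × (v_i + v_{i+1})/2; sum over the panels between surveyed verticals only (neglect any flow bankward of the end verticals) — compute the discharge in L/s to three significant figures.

Panel 1-2: Δb = 2.09 m, d̄ = (0.43+1.39)/2 = 0.91, v̄ = (0.29+0.40)/2 = 0.345 → q = 2.09×0.91×0.345 = 0.6562 m³/s
Panel 2-3: Δb = 0.9 m, d̄ = (1.39+1.26)/2 = 1.325, v̄ = (0.40+0.44)/2 = 0.42 → q = 0.9×1.325×0.42 = 0.5009 m³/s
Panel 3-4: Δb = 2.57 m, d̄ = (1.26+1.41)/2 = 1.335, v̄ = (0.44+0.51)/2 = 0.475 → q = 2.57×1.335×0.475 = 1.630 m³/s
Panel 4-5: Δb = 2.25 m, d̄ = (1.41+0.31)/2 = 0.86, v̄ = (0.51+0.23)/2 = 0.37 → q = 2.25×0.86×0.37 = 0.7160 m³/s
Q = Σ q = 3.503 m³/s
= 3.503 × 1000 = 3503 L/s

3500 L/s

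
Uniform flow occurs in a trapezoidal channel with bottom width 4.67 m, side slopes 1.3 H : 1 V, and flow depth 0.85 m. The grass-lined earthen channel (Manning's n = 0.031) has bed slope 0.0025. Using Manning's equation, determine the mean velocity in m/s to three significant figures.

A = (b + z·y)·y = (4.67 + 1.3×0.85)×0.85 = 4.909 m²
P = b + 2y√(1+z²) = 4.67 + 2×0.85×√(1+1.3²) = 7.458 m
R = A/P = 4.909/7.458 = 0.6582 m
Q = (1/n)·A·R^(2/3)·S^(1/2) = (1/0.031) × 4.909 × 0.6582^(2/3) × 0.0025^(1/2) = 5.991 m³/s
V = Q/A = 5.991/4.909 = 1.220 m/s

1.22 m/s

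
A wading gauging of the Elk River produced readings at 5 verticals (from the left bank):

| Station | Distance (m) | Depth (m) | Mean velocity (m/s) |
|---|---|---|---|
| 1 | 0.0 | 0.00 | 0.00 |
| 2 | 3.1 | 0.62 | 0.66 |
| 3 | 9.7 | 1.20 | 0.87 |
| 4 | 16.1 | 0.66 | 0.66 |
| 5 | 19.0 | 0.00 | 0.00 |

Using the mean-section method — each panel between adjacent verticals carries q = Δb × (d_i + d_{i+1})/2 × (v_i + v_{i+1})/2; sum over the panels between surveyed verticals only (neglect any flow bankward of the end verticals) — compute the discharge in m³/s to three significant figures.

Panel 1-2: Δb = 3.1 m, d̄ = (0.00+0.62)/2 = 0.31, v̄ = (0.00+0.66)/2 = 0.33 → q = 3.1×0.31×0.33 = 0.3171 m³/s
Panel 2-3: Δb = 6.6 m, d̄ = (0.62+1.20)/2 = 0.91, v̄ = (0.66+0.87)/2 = 0.765 → q = 6.6×0.91×0.765 = 4.595 m³/s
Panel 3-4: Δb = 6.4 m, d̄ = (1.20+0.66)/2 = 0.93, v̄ = (0.87+0.66)/2 = 0.765 → q = 6.4×0.93×0.765 = 4.553 m³/s
Panel 4-5: Δb = 2.9 m, d̄ = (0.66+0.00)/2 = 0.33, v̄ = (0.66+0.00)/2 = 0.33 → q = 2.9×0.33×0.33 = 0.3158 m³/s
Q = Σ q = 9.781 m³/s

9.78 m³/s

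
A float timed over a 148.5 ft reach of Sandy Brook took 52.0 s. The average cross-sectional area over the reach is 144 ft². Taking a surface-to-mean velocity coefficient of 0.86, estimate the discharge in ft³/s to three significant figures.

354 ft³/s

v_surface = L / t̄ = 148.5 / 52 = 2.856 ft/s
v_mean = 0.86 × 2.856 = 2.456 ft/s
Q = A × v_mean = 144 × 2.456 = 353.7 ft³/s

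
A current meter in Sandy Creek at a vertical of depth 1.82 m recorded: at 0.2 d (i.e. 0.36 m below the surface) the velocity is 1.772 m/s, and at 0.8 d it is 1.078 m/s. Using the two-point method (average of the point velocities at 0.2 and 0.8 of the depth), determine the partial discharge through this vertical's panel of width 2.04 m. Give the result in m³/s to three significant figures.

5.29 m³/s

v̄ = (1.772 + 1.078) / 2 = 1.425 m/s
q = v̄ × d × w = 1.425 × 1.82 × 2.04 = 5.291 m³/s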